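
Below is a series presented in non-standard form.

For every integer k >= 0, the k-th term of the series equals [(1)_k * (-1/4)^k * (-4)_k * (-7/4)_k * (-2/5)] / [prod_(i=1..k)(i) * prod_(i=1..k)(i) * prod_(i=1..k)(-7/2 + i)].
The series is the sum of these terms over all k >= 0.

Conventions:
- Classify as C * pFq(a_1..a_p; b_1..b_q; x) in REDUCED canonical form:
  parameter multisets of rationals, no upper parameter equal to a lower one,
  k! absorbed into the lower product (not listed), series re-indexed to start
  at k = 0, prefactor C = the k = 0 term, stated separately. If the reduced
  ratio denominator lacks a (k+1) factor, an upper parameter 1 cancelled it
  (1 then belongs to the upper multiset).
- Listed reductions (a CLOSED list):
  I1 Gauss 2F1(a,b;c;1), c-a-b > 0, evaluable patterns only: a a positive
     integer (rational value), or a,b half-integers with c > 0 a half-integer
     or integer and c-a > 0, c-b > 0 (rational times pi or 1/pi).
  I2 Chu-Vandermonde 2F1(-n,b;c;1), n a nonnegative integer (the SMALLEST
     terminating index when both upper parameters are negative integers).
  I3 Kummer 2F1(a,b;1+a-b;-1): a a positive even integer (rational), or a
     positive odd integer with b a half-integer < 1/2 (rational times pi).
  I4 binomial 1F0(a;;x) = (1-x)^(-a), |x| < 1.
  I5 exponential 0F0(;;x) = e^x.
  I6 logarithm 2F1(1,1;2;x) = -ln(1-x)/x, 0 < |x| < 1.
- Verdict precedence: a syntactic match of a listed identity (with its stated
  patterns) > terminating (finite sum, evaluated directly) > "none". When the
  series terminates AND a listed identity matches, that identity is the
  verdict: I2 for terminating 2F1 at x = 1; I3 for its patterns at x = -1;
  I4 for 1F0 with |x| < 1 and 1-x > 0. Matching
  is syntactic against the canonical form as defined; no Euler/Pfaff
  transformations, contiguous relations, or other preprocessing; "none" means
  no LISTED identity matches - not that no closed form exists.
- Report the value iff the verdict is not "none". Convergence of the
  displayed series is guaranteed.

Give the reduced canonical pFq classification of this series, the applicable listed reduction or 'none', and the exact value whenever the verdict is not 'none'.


Reduced: x = -1/4, 2F1, upper = {-4, -7/4}, lower = {-5/2}, C = -2/5. Verdict: terminating. (-4)_k vanishes past k = 4, leaving a 5-term sum, computed directly. Exact value: -7449/10240.

Key step: with t_0 = -2/5, the lower running product (C = -2/5) is a rising factorial.
Term ratio: r(k) = (-1/4) * (k-4) (k-7/4) / [(k-5/2) (k+1)] - poly over poly, x = (-1/4) from leading terms; C = -2/5 at k = 0.


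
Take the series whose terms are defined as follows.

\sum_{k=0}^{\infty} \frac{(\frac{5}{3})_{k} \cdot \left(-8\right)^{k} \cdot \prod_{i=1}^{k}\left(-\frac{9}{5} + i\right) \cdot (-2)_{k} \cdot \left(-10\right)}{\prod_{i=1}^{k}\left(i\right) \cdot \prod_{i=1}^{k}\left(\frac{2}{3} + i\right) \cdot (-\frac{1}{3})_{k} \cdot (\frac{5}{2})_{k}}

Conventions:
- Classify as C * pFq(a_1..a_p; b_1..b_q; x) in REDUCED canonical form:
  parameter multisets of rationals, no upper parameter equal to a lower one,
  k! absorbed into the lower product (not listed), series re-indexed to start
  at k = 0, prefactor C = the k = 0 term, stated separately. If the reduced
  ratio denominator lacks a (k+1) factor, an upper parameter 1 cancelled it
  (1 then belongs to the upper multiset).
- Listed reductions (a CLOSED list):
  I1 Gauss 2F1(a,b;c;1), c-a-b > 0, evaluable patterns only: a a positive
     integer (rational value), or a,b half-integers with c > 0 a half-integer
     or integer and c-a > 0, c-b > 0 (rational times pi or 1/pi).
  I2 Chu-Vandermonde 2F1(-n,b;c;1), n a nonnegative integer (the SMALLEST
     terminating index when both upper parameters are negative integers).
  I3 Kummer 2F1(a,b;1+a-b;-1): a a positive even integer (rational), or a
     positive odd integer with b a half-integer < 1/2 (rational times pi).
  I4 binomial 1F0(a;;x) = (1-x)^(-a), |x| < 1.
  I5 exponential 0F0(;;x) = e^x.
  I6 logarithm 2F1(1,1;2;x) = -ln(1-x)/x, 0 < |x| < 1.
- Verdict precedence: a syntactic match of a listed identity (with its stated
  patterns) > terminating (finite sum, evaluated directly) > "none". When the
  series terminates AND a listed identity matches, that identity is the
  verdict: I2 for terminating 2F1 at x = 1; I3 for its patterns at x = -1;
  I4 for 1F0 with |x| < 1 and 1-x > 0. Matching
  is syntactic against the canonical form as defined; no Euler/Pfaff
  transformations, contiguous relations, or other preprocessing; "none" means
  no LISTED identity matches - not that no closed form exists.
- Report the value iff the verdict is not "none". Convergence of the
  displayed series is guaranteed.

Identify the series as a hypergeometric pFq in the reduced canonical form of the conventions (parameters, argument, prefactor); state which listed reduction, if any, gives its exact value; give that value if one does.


Prefactor -10, argument -8: 2F2 with upper {-2, -\frac{4}{5}} over lower {-\frac{1}{3}, \frac{5}{2}}. Verdict: terminating - upper -2 stops the sum at k = 2; the 3 terms are added exactly. Hence: -\frac{37846}{175}.

First insight: with t_0 = -10, the product of the first k integers (C = -10) is k!.
Consecutive-term ratio: r(k) = -8 * (k-2) (k-\frac{4}{5}) / [(k-\frac{1}{3}) (k+\frac{5}{2}) (k+1)] - rational; roots negated = parameters, x = -8, C = -10.


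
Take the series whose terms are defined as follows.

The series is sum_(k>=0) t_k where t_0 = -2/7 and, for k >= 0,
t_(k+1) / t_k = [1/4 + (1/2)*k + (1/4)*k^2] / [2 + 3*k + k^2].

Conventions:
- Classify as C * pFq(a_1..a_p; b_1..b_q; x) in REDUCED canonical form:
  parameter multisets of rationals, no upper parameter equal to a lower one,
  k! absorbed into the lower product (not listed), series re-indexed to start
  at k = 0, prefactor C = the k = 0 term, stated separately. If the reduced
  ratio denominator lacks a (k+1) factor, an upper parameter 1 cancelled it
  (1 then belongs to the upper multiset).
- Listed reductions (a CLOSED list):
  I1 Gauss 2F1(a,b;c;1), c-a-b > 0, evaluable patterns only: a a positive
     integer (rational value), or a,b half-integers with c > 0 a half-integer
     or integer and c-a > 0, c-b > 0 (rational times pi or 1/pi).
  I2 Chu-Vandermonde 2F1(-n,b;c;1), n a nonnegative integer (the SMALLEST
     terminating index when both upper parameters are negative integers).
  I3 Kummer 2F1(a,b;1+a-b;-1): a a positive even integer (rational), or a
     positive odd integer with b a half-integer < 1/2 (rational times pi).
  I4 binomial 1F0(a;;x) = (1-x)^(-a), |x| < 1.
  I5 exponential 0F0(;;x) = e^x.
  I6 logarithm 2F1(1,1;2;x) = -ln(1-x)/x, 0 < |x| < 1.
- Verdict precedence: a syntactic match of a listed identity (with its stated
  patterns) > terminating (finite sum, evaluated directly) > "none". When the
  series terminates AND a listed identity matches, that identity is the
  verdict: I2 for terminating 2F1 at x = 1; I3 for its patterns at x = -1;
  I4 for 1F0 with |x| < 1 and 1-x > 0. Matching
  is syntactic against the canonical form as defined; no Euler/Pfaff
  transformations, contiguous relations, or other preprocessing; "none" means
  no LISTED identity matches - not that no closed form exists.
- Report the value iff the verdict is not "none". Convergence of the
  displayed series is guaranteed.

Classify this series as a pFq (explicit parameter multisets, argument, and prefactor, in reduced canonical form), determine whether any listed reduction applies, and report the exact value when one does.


Prefactor -2/7, argument 1/4: 2F1 with upper {1, 1} over lower {2}. Verdict: logarithm (I6) fires (the logarithm: parameters (1,1;2), x = 1/4). Exact value: (8/7) * ln(3/4).

First insight: x = (1/4) and factor the ratio over Q (C = -2/7): negated roots = parameters.
Term ratio: r(k) = (1/4) * (k+1) (k+1) / [(k+2) (k+1)] - poly over poly, x = (1/4) from leading terms; C = -2/7 at k = 0.


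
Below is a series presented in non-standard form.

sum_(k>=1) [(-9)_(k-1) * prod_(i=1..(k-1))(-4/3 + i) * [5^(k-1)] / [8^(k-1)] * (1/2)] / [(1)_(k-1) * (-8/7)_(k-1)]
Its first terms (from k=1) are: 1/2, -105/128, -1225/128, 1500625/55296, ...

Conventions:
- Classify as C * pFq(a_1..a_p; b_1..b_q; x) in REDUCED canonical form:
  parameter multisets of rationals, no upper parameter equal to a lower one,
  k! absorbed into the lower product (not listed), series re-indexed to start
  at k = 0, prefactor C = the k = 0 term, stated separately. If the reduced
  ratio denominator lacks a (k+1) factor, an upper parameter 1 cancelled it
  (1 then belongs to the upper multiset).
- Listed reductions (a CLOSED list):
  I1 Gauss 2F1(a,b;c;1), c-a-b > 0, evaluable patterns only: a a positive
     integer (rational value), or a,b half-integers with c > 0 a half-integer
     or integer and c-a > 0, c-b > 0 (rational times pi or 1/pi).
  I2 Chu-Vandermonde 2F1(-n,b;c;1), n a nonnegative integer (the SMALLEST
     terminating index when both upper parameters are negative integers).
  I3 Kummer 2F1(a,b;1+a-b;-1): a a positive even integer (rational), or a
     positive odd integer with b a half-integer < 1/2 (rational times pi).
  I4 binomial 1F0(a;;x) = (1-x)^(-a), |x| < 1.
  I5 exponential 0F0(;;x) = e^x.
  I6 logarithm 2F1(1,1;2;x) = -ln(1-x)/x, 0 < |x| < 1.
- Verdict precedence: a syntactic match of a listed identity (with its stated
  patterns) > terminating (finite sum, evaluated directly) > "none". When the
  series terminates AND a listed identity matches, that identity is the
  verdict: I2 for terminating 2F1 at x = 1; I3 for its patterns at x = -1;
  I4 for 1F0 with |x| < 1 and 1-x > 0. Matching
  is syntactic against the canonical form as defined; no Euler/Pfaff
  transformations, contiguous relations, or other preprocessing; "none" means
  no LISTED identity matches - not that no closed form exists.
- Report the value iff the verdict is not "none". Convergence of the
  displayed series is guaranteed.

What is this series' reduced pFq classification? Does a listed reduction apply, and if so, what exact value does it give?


x = 5/8 here; the reduced form reads 2F1, upper {-9, -1/3}, lower {-8/7}, C = 1/2. Verdict: terminating at k = 9: the factor (-9)_k kills every later term; summing the 10 survivors is exact. Exact value: -9804360868719795899/10949256665672712192.

Key step: with t_0 = 1/2, the running product (C = 1/2) telescopes to a rising factorial.
Term ratio: r(k) = (5/8) * (k-9) (k-1/3) / [(k-8/7) (k+1)] ; factor over Q: parameters, x = (5/8), and C = 1/2.


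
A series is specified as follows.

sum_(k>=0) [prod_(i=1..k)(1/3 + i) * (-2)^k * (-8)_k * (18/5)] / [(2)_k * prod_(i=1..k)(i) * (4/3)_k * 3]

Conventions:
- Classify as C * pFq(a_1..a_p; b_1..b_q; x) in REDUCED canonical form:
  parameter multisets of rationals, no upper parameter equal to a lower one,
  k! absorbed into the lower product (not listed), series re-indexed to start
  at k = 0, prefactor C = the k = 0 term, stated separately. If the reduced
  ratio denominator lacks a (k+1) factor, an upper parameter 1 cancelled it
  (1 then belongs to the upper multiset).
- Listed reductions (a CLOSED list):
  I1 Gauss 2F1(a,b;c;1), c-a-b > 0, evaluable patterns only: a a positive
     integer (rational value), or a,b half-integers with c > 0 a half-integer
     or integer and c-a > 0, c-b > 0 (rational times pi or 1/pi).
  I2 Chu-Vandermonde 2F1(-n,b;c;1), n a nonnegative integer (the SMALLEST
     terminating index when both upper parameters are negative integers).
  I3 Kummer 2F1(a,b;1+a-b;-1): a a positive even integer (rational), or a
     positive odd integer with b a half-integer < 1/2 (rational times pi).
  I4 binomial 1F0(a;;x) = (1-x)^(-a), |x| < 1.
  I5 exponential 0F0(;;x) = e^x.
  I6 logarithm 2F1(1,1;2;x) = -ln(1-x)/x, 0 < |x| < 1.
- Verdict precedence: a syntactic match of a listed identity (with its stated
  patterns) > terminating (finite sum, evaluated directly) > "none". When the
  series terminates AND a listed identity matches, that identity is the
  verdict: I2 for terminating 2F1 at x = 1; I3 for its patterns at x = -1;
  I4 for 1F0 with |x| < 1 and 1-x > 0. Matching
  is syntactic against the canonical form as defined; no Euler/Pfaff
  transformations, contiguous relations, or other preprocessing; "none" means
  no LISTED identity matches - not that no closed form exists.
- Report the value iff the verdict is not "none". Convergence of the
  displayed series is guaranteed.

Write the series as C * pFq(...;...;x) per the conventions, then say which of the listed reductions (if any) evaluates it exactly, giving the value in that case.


At argument -2: a 1F1 with upper {-8}, lower {2}, scaled by C = 6/5. Verdict: terminating - no listed pattern fits, but -8 in the upper list cuts the series at k = 8; direct evaluation. Hence: 331906/4725.

The tell: t_0 = 6/5 here, and the running product (C = 6/5) telescopes to a rising factorial.
Ratio: r(k) = (-2) * (k-8) / [(k+2) (k+1)] - rational in k, leading ratio (-2); with t_0 = 6/5, classification follows.


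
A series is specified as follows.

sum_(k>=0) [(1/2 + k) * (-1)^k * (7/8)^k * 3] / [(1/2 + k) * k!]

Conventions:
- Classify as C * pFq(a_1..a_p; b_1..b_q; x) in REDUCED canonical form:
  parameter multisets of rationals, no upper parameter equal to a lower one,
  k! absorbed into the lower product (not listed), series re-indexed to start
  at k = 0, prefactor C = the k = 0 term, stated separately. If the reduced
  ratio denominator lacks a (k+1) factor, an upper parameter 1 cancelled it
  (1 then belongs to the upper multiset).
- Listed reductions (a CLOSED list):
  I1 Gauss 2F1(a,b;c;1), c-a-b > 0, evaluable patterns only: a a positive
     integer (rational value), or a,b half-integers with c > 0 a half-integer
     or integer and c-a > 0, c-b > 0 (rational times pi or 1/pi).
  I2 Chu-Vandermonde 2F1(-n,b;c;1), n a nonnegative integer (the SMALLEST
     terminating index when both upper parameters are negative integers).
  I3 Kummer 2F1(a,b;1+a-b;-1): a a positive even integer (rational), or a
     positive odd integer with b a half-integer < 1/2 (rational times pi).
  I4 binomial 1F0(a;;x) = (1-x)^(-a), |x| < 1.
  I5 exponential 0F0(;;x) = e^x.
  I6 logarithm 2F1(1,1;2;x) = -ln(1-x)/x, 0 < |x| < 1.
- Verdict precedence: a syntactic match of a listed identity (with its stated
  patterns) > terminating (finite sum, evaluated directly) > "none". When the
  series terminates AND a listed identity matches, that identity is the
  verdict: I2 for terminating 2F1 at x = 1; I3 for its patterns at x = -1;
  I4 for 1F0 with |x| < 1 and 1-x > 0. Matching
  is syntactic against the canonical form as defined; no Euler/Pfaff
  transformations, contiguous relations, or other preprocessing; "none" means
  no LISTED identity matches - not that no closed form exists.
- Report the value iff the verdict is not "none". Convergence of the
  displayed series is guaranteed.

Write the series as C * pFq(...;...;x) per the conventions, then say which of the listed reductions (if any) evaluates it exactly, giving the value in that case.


The series (x = -7/8) is 0F0: upper {-}, lower {-}, prefactor 3. Verdict at x = -7/8: exponential (I5) matches (the 0F0 exponential series at x = -7/8). Sum: 3 * e^(-7/8).

Key observation: from the first term 3: k + 1/2 divides numerator and denominator alike; prefactor 3 after cancelling.
Adjacent-term ratio: r(k) = (-7/8) * 1 / [(k+1)] - poly over poly, x = (-7/8) from leading terms; C = 3 at k = 0.


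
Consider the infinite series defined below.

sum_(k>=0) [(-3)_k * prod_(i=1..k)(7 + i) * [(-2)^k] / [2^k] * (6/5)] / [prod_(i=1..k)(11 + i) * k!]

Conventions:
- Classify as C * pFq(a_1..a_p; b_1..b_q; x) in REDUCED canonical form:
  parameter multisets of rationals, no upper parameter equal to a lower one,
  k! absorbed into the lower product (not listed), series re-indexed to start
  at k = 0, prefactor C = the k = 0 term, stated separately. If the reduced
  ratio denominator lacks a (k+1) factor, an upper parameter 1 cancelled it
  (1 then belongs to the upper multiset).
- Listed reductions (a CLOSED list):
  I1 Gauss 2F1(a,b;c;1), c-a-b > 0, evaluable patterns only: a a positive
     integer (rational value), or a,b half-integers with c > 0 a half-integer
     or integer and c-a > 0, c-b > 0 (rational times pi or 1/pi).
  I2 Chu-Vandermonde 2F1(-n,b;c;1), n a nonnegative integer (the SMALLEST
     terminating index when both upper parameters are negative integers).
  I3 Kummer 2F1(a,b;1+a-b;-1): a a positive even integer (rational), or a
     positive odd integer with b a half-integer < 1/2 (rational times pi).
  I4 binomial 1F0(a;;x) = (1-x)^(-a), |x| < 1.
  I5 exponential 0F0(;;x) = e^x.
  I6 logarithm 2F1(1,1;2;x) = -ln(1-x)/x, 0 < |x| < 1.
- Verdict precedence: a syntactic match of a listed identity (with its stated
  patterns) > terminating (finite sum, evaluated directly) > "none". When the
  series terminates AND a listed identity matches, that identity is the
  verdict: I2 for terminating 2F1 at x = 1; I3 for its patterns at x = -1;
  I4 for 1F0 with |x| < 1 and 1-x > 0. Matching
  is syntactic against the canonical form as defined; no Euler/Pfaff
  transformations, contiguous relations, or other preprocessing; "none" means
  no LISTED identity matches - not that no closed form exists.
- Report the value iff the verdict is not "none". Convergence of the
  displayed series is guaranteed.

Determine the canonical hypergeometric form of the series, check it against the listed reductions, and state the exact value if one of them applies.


The series (x = -1) is 2F1: upper {-3, 8}, lower {12}, prefactor 6/5. Verdict: Kummer (I3) matches (x = -1; c = 12 equals 1+a-b for upper {-3, 8}: listed pattern). Exact value: 198/35.

Key step: t_0 = 6/5 here, and the running product (C = 6/5, x = -1) telescopes to a rising factorial.
Term ratio: r(k) = (-1) * (k-3) (k+8) / [(k+12) (k+1)] - rational; roots negated = parameters, x = (-1), C = 6/5.


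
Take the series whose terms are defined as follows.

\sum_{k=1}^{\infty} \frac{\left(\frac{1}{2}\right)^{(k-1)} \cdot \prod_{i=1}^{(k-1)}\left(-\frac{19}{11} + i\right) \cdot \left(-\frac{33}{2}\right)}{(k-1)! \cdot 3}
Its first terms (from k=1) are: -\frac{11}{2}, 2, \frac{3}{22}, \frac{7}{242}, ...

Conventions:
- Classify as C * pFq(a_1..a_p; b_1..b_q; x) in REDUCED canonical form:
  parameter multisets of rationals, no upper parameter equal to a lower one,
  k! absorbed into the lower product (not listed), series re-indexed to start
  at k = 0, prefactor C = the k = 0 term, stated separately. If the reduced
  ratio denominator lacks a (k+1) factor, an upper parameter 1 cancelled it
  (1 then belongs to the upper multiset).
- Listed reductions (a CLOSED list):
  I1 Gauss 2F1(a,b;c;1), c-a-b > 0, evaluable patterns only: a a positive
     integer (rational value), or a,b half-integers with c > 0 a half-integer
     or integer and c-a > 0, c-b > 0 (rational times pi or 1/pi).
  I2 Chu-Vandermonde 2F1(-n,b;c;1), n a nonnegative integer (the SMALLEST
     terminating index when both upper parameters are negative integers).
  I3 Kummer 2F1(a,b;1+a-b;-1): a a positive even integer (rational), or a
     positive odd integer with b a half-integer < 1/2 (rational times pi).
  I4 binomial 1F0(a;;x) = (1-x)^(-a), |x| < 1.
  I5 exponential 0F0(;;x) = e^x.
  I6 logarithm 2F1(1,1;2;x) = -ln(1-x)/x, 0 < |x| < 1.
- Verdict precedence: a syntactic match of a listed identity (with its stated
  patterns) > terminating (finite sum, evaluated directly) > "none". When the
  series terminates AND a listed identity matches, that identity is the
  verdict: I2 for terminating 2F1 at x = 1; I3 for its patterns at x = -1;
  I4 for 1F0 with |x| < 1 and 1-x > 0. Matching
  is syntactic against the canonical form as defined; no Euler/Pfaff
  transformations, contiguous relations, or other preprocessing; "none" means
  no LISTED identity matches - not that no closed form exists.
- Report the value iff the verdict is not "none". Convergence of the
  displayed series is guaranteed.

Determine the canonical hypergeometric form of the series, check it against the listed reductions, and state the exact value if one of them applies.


At argument \frac{1}{2}: a 1F0 with upper {-\frac{8}{11}}, lower {-}, scaled by C = -\frac{11}{2}. Verdict: this is the I4 binomial reduction (the 1F0 binomial series: exponent 8/11, x = \frac{1}{2}). Value: \left(-\frac{11}{2}\right) \cdot \left(\frac{1}{2}\right)^{\frac{8}{11}}.

Key observation: with t_0 = -\frac{11}{2}, the constant factors (prefactor -11/2) combine into one prefactor.
Consecutive-term ratio: r(k) = \frac{1}{2} * (k-\frac{8}{11}) / [(k+1)] - rational; roots negated = parameters, x = \frac{1}{2}, C = -\frac{11}{2}.


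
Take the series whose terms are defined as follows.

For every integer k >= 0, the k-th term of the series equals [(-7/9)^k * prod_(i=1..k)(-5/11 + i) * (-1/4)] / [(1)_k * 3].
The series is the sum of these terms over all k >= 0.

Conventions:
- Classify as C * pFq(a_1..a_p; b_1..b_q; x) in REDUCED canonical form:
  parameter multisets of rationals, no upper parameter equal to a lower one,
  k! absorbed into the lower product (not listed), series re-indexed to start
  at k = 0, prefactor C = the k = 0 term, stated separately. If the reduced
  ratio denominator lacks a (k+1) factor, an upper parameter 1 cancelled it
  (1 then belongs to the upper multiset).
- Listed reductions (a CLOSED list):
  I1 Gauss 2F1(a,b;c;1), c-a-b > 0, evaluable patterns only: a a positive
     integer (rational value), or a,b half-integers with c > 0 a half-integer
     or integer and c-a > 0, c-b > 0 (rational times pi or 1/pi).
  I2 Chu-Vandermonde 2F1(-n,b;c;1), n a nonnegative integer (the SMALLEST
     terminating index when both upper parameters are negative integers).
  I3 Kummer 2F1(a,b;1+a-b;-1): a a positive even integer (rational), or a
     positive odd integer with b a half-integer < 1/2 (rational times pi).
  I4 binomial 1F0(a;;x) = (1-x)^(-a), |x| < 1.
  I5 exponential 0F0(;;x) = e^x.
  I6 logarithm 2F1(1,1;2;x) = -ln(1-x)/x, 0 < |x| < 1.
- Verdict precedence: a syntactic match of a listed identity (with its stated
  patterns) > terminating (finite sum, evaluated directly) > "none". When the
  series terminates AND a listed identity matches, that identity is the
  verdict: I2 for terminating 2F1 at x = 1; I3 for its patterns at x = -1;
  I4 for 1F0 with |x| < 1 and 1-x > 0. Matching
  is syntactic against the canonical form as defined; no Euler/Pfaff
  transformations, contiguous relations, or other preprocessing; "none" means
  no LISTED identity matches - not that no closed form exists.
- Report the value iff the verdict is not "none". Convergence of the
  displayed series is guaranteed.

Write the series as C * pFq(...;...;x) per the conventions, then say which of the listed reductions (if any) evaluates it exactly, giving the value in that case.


Canonical form: C = -1/12 times 1F0 with upper {6/11}, lower {-}, x = -7/9. Verdict: this is the binomial series (I4) (the 1F0 binomial series: exponent -6/11, x = -7/9). Sum: (-1/12) * (16/9)^(-6/11).

Key step: t_0 being -1/12, the running product (C = -1/12) telescopes to a rising factorial.
Consecutive-term ratio: r(k) = (-7/9) * (k+6/11) / [(k+1)] - rational in k, leading ratio (-7/9); with t_0 = -1/12, classification follows.


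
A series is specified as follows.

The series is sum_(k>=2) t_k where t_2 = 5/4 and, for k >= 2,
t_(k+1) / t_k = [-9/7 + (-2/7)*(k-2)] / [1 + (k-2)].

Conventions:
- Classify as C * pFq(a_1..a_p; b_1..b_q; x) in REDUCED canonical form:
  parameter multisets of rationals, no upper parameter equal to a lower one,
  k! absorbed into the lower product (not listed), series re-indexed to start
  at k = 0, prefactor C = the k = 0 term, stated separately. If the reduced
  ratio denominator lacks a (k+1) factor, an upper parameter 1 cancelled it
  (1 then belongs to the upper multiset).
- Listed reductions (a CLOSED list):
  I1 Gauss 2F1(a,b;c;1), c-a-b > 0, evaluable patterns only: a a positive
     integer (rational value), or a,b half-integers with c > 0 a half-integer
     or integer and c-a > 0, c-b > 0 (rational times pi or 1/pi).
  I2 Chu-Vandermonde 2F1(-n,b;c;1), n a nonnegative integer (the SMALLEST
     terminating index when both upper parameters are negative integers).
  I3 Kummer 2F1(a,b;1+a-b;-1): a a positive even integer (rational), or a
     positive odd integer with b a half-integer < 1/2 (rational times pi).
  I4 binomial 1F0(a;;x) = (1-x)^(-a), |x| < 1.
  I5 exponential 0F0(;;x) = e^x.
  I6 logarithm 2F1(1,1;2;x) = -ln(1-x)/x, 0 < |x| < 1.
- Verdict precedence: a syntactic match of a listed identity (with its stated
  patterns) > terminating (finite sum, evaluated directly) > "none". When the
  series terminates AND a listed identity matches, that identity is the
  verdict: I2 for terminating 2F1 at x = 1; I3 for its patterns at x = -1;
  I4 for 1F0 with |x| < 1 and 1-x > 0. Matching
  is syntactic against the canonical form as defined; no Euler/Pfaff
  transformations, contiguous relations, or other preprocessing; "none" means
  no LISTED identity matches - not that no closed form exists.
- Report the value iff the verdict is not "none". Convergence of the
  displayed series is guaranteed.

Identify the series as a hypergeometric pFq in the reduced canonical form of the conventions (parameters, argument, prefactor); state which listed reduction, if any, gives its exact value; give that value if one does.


The series (x = -2/7) is 1F0: upper {9/2}, lower {-}, prefactor 5/4. Verdict: binomial (I4) matches (the 1F0 binomial series: exponent -9/2, x = -2/7). Sum: (5/4) * (9/7)^(-9/2).

The tell: t_0 being 5/4, the expanded ratio factors over Q; prefactor 5/4, roots give parameters.
Ratio: r(k) = (-2/7) * (k+9/2) / [(k+1)] - rational in k. x = (-2/7); t_0 = 5/4; negate the roots.


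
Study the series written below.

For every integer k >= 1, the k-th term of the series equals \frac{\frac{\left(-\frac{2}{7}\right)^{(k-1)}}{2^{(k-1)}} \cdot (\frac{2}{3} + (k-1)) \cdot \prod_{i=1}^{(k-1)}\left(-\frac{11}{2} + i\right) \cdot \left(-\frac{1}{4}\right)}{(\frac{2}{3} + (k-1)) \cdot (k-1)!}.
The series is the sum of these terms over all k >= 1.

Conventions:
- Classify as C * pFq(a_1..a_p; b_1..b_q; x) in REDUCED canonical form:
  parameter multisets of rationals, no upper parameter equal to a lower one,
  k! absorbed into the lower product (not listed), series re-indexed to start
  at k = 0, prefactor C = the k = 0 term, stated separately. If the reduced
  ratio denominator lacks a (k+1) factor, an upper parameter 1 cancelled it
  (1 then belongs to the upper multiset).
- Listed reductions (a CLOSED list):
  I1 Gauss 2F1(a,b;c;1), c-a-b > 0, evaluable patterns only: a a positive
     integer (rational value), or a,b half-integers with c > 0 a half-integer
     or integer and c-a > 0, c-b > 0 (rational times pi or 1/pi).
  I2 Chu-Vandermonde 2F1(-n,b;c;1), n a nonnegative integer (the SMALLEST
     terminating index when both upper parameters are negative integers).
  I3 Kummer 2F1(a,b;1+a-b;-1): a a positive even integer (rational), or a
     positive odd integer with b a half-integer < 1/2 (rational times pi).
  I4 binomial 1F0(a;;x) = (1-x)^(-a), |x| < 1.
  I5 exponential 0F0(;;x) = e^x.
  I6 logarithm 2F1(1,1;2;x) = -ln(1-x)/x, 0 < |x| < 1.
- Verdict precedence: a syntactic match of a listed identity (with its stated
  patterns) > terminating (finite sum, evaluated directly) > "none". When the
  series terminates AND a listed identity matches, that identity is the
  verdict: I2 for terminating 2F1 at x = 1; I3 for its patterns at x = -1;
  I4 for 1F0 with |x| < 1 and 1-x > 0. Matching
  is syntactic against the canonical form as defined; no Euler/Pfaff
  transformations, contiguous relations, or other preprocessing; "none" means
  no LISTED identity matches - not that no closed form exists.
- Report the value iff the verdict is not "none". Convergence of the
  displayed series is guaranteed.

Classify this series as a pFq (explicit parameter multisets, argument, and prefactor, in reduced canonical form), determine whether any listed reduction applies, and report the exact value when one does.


With C = -\frac{1}{4}: the canonical form is 1F0(-\frac{9}{2}; -; -\frac{1}{7}). Verdict: the I4 binomial reduction applies (the 1F0 binomial series: exponent 9/2, x = -\frac{1}{7}). Its exact value is \left(-\frac{1}{4}\right) \cdot \left(\frac{8}{7}\right)^{\frac{9}{2}}.

First insight: from the first term -\frac{1}{4}: the running product (prefactor -1/4) telescopes to a rising factorial.
Term ratio: r(k) = -\frac{1}{7} * (k-\frac{9}{2}) / [(k+1)] - rational in k, leading ratio -\frac{1}{7}; with t_0 = -\frac{1}{4}, classification follows.


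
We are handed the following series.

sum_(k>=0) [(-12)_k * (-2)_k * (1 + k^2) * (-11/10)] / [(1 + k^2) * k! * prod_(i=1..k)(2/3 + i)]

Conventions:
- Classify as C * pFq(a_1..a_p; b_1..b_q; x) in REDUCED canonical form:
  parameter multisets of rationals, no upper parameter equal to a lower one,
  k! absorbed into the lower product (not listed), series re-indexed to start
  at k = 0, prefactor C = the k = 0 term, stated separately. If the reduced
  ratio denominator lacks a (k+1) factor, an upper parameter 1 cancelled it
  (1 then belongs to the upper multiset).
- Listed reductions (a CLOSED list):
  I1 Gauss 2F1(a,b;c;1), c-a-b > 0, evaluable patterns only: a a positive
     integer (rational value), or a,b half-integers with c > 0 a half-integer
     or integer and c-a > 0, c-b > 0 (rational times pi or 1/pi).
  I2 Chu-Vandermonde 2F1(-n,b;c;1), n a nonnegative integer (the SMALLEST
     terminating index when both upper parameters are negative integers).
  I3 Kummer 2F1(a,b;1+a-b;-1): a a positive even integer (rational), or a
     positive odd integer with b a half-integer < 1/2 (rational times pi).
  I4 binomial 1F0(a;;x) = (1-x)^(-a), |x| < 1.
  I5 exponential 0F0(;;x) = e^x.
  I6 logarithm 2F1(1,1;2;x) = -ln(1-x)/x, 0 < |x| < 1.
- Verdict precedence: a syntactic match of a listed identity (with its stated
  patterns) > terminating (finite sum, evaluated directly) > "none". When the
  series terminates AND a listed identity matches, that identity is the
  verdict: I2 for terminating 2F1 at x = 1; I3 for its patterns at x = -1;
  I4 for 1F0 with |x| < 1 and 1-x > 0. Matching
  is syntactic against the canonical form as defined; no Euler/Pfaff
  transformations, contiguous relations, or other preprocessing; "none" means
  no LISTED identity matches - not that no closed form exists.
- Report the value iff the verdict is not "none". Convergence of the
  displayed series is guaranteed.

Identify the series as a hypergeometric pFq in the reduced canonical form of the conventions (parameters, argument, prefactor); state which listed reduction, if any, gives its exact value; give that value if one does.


At argument 1: a 2F1 with upper {-12, -2}, lower {5/3}, scaled by C = -11/10. Verdict: the Chu-Vandermonde identity I2 applies (terminating 2F1 at x = 1 with n = 2, b = -12, c = 5/3). Hence: -4961/100.

Key step: t_0 = -11/10 here, and the lower running product (prefactor -11/10) is a rising factorial.
Adjacent-term ratio: r(k) = 1 * (k-12) (k-2) / [(k+5/3) (k+1)] ; factor over Q: parameters, x = 1, and C = -11/10.


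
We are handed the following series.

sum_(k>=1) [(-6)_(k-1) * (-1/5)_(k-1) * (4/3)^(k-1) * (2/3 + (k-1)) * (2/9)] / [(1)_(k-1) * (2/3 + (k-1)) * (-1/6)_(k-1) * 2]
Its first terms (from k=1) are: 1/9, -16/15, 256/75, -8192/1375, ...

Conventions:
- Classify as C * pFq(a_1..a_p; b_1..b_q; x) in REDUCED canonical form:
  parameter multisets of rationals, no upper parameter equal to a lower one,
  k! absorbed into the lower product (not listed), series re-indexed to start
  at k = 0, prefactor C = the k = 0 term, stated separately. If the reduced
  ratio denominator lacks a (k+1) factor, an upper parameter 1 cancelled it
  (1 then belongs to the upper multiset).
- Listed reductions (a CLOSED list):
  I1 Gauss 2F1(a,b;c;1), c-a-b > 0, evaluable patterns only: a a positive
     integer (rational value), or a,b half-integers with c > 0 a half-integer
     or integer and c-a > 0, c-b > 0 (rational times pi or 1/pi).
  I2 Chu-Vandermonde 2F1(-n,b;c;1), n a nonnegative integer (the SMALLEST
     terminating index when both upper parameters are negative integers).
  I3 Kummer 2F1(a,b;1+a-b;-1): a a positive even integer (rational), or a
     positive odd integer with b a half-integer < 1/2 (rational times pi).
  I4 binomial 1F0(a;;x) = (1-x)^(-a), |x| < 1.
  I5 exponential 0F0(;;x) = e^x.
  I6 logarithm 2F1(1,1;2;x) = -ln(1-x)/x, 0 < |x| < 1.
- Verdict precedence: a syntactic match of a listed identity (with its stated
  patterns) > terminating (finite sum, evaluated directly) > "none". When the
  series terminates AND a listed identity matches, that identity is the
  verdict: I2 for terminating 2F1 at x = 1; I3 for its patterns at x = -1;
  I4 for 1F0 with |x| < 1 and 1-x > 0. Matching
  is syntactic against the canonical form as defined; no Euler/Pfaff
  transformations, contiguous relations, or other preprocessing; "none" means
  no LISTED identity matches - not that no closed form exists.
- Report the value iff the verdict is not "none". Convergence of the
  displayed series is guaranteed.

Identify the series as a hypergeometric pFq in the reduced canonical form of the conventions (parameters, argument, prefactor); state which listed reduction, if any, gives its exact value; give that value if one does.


This is 1/9 * 2F1(-6, -1/5; -1/6; 4/3) in reduced canonical form. Verdict: terminating - no listed pattern fits, but -6 in the upper list cuts the series at k = 6; direct evaluation. Sum: -3346926379/87700078125.

Key step: with t_0 = 1/9, striking the common factor k + 2/3 reduces the term (C = 1/9, x = 4/3).
Consecutive-term ratio: r(k) = (4/3) * (k-6) (k-1/5) / [(k-1/6) (k+1)] - rational; roots negated = parameters, x = (4/3), C = 1/9.


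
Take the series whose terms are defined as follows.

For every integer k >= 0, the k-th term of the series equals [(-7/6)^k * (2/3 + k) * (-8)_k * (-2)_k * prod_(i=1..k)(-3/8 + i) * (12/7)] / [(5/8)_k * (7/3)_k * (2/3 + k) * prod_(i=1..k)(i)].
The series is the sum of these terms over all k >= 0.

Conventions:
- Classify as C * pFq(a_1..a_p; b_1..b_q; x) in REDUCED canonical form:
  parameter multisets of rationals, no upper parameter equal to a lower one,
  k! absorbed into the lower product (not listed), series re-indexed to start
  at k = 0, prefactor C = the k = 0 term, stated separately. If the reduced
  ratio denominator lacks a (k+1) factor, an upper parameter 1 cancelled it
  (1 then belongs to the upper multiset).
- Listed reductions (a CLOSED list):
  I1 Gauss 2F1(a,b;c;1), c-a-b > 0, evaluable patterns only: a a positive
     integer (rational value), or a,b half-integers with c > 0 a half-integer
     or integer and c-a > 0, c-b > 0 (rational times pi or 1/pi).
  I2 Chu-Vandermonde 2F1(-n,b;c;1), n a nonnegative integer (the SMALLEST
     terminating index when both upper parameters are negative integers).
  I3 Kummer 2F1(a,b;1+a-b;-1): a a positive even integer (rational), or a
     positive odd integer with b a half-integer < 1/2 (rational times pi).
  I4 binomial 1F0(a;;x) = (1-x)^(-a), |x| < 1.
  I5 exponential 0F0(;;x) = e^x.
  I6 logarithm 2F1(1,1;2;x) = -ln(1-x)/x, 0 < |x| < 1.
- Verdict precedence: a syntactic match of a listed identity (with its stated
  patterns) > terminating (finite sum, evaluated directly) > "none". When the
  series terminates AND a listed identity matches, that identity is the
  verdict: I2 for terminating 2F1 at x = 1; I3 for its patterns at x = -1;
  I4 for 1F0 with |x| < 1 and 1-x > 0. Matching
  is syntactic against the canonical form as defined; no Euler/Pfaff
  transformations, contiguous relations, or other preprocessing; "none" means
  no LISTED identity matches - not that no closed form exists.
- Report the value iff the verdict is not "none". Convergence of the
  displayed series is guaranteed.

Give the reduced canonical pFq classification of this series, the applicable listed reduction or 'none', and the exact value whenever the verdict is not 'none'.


Key observation: from the first term 12/7: the factor k + 2/3 cancels (top and bottom), leaving C = 12/7.
Adjacent-term ratio: r(k) = (-7/6) * (k-8) (k-2) / [(k+7/3) (k+1)] - poly over poly, x = (-7/6) from leading terms; C = 12/7 at k = 0.

Classification (C = 12/7): 2F1 with upper {-8, -2}, lower {7/3}, argument x = -7/6. Verdict: terminating at k = 2: the factor (-2)_k kills every later term; summing the 3 survivors is exact. Exact value: 24/5.


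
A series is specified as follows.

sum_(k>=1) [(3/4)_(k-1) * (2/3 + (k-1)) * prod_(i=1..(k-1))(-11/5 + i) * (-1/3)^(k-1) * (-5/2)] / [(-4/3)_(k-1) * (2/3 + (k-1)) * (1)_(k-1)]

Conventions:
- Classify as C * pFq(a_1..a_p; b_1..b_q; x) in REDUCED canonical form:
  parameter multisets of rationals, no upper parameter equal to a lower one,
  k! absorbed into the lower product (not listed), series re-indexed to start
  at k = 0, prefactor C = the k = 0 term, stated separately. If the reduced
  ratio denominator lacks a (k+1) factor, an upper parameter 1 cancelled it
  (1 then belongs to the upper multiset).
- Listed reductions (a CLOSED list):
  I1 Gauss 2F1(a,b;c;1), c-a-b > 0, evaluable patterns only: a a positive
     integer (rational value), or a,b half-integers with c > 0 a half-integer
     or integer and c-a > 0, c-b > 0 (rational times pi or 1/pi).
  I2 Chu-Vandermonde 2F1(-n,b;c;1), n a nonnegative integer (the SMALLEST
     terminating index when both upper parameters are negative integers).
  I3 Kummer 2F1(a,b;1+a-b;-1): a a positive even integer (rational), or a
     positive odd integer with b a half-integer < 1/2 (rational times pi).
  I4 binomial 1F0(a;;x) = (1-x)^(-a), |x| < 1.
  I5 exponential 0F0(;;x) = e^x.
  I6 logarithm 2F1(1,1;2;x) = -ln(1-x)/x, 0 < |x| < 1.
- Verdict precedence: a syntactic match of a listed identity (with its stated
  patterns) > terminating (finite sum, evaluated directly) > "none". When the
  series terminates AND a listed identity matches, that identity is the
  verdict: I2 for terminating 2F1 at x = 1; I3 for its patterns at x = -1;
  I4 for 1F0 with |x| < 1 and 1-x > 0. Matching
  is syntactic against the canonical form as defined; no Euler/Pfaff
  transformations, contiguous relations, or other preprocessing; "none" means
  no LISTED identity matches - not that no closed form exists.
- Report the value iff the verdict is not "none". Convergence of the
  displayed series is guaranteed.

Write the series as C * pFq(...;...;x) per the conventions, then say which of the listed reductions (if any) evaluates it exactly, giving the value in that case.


Reduced: x = -1/3, 2F1, upper = {-6/5, 3/4}, lower = {-4/3}, C = -5/2. Verdict: none. No listed pattern accepts 2F1(-6/5, 3/4; -4/3; -1/3).

The tell: t_0 = -5/2 here, and the running product (C = -5/2, x = -1/3) telescopes to a rising factorial.
Term ratio: r(k) = (-1/3) * (k-6/5) (k+3/4) / [(k-4/3) (k+1)] - rational in k, leading ratio (-1/3); with t_0 = -5/2, classification follows.


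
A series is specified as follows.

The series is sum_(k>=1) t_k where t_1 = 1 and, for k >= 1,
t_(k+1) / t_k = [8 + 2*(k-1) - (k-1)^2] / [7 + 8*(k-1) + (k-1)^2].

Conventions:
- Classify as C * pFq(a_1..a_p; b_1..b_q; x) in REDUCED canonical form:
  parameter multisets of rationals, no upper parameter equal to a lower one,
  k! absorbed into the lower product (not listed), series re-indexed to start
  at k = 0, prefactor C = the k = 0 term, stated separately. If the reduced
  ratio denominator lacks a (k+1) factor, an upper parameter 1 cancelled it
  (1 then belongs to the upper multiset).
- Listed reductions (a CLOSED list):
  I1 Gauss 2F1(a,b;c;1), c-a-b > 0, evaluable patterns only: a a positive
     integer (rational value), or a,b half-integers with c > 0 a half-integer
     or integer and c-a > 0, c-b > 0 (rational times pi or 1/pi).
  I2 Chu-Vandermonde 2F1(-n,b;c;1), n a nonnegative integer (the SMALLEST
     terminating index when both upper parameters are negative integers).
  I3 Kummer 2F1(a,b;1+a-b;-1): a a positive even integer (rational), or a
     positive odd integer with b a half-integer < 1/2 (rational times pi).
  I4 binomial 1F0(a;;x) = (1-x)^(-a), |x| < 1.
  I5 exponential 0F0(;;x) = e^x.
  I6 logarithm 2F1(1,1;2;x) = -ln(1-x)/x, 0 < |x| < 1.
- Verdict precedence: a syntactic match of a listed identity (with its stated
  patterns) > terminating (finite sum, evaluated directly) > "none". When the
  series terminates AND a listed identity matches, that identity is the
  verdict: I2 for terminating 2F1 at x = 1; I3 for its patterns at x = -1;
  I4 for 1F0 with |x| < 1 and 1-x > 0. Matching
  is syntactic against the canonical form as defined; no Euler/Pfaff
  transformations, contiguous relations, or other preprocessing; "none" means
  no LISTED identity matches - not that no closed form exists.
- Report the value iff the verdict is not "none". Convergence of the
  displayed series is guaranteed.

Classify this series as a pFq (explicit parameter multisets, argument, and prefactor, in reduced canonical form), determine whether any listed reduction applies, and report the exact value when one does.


x = -1 here; the reduced form reads 2F1, upper {-4, 2}, lower {7}, C = 1. Verdict: Kummer's theorem (I3) matches (x = -1; c = 7 equals 1+a-b for upper {-4, 2}: listed pattern). Its exact value is 3.

Key step: t_0 = 1 here, and the expanded ratio factors over Q; C = 1, roots give parameters.
Ratio: r(k) = (-1) * (k-4) (k+2) / [(k+7) (k+1)] - rational in k, leading ratio (-1); with t_0 = 1, classification follows.
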